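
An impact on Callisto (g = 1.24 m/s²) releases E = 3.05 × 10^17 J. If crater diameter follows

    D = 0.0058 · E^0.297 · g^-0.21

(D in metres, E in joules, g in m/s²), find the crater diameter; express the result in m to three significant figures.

D ≈ 864 m

E^0.297 = (3.05 × 10^17)^0.297 = 1.559 × 10^5
g^-0.21 = 1.24^-0.21 = 0.9558
D = 0.0058 × 1.559 × 10^5 × 0.9558 = 864.3 m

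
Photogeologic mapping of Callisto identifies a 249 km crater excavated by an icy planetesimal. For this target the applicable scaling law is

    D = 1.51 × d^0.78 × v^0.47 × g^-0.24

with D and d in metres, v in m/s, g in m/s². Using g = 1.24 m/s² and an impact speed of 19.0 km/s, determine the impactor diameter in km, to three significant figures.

Rearranging for d: d = [D / (1.51 · 19000^0.47 · 1.24^-0.24)]^(1/0.78).
D = 249000 m.
19000^0.47 = 102.6
1.24^-0.24 = 0.9497
Denominator = 1.51 × 102.6 × 0.9497 = 147.1
D / 147.1 = 249000 / 147.1 = 1693
d = 1693^(1/0.78) = 1693^1.2821 = 13787 m

d ≈ 13.8 km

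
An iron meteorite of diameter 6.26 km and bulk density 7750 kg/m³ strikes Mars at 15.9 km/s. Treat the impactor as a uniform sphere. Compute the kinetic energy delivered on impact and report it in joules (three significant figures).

E ≈ 1.26 × 10^23 J

d = 6260 m; v = 15900 m/s.
Mass m = (π/6) ρ d³ = (π/6) × 7750 × (6260)³ = 9.955 × 10^14 kg
E = ½ m v² = 0.5 × 9.955 × 10^14 × (15900)² = 1.258 × 10^23 J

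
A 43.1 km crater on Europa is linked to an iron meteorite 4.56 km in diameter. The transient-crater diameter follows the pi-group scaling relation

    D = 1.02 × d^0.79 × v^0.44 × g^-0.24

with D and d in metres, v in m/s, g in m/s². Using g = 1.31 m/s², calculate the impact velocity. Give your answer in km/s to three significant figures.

Rearranging for v: v = [D / (1.02 · 4560^0.79 · 1.31^-0.24)]^(1/0.44).
D = 43100 m.
4560^0.79 = 777.3
1.31^-0.24 = 0.9372
Denominator = 1.02 × 777.3 × 0.9372 = 743.1
D / 743.1 = 43100 / 743.1 = 58.00
v = 58.00^(1/0.44) = 58.00^2.2727 = 10180 m/s

v ≈ 10.2 km/s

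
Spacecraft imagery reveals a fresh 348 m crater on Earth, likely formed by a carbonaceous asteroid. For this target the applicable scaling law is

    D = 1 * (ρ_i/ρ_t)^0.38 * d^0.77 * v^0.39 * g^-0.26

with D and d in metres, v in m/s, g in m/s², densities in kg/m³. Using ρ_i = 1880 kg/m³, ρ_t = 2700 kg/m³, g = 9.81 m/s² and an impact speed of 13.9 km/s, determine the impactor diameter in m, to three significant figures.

Rearranging for d: d = [D / (1 · (1880/2700)^0.38 · 13900^0.39 · 9.81^-0.26)]^(1/0.77).
(1880/2700)^0.38 = 0.8715
13900^0.39 = 41.28
9.81^-0.26 = 0.5523
Denominator = 1 × 0.8715 × 41.28 × 0.5523 = 19.87
D / 19.87 = 348 / 19.87 = 17.51
d = 17.51^(1/0.77) = 17.51^1.2987 = 41.18 m

d ≈ 41.2 m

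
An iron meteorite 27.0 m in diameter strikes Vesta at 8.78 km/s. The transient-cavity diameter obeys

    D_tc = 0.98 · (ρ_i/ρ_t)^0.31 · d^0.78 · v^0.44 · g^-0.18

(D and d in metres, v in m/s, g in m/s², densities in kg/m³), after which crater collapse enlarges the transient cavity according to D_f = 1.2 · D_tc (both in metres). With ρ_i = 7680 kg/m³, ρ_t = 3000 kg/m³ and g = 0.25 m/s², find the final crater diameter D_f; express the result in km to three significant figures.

D_f ≈ 1.44 km

v = 8780 m/s.
(ρ_i/ρ_t)^0.31 = (7680/3000)^0.31 = 1.338
d^0.78 = 27^0.78 = 13.08
v^0.44 = 8780^0.44 = 54.34
g^-0.18 = 0.25^-0.18 = 1.283
D_tc = 0.98 × 1.338 × 13.08 × 54.34 × 1.283 = 1196 m
D_f = 1.2 × 1196 = 1435 m
     = 1.435 km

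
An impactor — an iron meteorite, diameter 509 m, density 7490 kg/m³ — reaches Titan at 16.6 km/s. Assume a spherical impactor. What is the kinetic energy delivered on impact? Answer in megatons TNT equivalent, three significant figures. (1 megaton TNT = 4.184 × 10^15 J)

E ≈ 17000 Mt TNT

v = 16600 m/s.
Mass m = (π/6) ρ d³ = (π/6) × 7490 × (509)³ = 5.172 × 10^11 kg
E = ½ m v² = 0.5 × 5.172 × 10^11 × (16600)² = 7.126 × 10^19 J
   = 7.126 × 10^19 / 4.184×10^15 = 17032 Mt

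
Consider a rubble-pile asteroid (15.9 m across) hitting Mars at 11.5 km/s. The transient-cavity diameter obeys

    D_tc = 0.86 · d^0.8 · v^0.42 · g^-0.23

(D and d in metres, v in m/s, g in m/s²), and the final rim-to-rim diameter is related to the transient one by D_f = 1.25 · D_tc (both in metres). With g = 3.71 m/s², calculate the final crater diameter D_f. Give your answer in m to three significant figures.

D_f ≈ 369 m

v = 11500 m/s.
d^0.8 = 15.9^0.8 = 9.144
v^0.42 = 11500^0.42 = 50.76
g^-0.23 = 3.71^-0.23 = 0.7397
D_tc = 0.86 × 9.144 × 50.76 × 0.7397 = 295.3 m
D_f = 1.25 × 295.3 = 369.1 m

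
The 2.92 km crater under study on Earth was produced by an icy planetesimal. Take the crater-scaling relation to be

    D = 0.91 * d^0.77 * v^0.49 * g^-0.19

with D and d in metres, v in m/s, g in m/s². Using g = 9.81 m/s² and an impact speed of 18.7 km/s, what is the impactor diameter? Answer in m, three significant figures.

Rearranging for d: d = [D / (0.91 · 18700^0.49 · 9.81^-0.19)]^(1/0.77).
D = 2920 m.
18700^0.49 = 123.9
9.81^-0.19 = 0.6480
Denominator = 0.91 × 123.9 × 0.6480 = 73.06
D / 73.06 = 2920 / 73.06 = 39.97
d = 39.97^(1/0.77) = 39.97^1.2987 = 120.3 m

d ≈ 120 m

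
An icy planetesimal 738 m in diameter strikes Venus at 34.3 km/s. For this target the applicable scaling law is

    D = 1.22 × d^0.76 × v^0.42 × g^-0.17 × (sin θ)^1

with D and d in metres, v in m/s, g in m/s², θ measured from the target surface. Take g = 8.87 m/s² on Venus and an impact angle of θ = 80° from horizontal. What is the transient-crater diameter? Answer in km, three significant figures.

D ≈ 10.1 km

In SI units: v = 34300 m/s.
d^0.76 = 738^0.76 = 151.3
v^0.42 = 34300^0.42 = 80.32
g^-0.17 = 8.87^-0.17 = 0.6900
(sin 80°)^1 = 0.9848^1 = 0.9848
D = 1.22 × 151.3 × 80.32 × 0.6900 × 0.9848 = 10074 m
   = 10.07 km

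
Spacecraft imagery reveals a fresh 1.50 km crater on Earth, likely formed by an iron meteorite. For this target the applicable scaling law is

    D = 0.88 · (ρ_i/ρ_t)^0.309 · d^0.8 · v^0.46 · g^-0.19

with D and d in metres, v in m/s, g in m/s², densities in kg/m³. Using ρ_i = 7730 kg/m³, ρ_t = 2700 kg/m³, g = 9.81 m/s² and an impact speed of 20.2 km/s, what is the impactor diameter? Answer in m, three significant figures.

Rearranging for d: d = [D / (0.88 · (7730/2700)^0.309 · 20200^0.46 · 9.81^-0.19)]^(1/0.8).
D = 1500 m.
(7730/2700)^0.309 = 1.384
20200^0.46 = 95.60
9.81^-0.19 = 0.6480
Denominator = 0.88 × 1.384 × 95.60 × 0.6480 = 75.45
D / 75.45 = 1500 / 75.45 = 19.88
d = 19.88^(1/0.8) = 19.88^1.25 = 41.98 m

d ≈ 42.0 m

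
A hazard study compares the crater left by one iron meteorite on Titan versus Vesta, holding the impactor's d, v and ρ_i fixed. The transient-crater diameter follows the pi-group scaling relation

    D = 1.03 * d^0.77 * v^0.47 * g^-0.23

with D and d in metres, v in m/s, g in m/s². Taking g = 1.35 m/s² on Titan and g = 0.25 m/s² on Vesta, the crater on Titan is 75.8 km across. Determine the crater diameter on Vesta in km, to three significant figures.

D ≈ 112 km

All impactor-dependent factors cancel in the ratio, leaving D_Vesta/D_Titan = (g_Vesta/g_Titan)^-0.23.
(0.25/1.35)^-0.23 = 0.1852^-0.23 = 1.474
D_Vesta = 1.474 × 75.8 km = 112 km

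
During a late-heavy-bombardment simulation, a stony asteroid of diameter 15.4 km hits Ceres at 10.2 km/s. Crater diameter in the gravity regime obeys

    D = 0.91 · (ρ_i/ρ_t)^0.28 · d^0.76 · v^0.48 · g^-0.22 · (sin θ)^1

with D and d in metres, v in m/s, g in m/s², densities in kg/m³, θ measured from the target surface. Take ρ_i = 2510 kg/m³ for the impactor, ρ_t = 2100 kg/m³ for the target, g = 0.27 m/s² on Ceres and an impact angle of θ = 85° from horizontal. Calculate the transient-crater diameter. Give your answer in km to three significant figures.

In SI units: d = 15400 m, v = 10200 m/s.
(ρ_i/ρ_t)^0.28 = (2510/2100)^0.28 = 1.051
d^0.76 = 15400^0.76 = 1522
v^0.48 = 10200^0.48 = 83.97
g^-0.22 = 0.27^-0.22 = 1.334
(sin 85°)^1 = 0.9962^1 = 0.9962
D = 0.91 × 1.051 × 1522 × 83.97 × 1.334 × 0.9962 = 1.624 × 10^5 m
   = 162.4 km

D ≈ 162 km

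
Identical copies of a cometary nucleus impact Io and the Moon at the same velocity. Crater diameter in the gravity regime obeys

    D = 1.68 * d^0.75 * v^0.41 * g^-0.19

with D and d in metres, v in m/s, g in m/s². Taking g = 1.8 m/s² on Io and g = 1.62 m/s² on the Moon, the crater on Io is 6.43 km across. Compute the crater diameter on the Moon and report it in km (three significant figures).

All impactor-dependent factors cancel in the ratio, leaving D_Moon/D_Io = (g_Moon/g_Io)^-0.19.
(1.62/1.8)^-0.19 = 0.9000^-0.19 = 1.020
D_Moon = 1.020 × 6.43 km = 6.56 km

D ≈ 6.56 km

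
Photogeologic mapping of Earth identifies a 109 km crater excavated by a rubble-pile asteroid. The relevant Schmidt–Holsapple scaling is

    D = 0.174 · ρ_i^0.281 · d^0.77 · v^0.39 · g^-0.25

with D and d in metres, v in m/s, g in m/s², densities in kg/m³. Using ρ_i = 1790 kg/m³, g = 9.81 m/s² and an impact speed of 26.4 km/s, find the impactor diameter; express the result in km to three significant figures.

d ≈ 26.5 km

Rearranging for d: d = [D / (0.174 · 1790^0.281 · 26400^0.39 · 9.81^-0.25)]^(1/0.77).
D = 109000 m.
1790^0.281 = 8.204
26400^0.39 = 53.02
9.81^-0.25 = 0.5650
Denominator = 0.174 × 8.204 × 53.02 × 0.5650 = 42.76
D / 42.76 = 109000 / 42.76 = 2549
d = 2549^(1/0.77) = 2549^1.2987 = 26537 m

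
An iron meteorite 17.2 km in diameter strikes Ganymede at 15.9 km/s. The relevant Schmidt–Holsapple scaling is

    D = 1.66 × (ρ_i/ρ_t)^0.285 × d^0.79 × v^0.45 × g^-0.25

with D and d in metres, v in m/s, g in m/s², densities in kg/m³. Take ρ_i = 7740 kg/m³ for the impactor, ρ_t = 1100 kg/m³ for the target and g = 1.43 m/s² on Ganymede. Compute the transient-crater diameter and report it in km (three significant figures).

In SI units: d = 17200 m, v = 15900 m/s.
(ρ_i/ρ_t)^0.285 = (7740/1100)^0.285 = 1.744
d^0.79 = 17200^0.79 = 2219
v^0.45 = 15900^0.45 = 77.74
g^-0.25 = 1.43^-0.25 = 0.9145
D = 1.66 × 1.744 × 2219 × 77.74 × 0.9145 = 4.567 × 10^5 m
   = 456.7 km

D ≈ 457 km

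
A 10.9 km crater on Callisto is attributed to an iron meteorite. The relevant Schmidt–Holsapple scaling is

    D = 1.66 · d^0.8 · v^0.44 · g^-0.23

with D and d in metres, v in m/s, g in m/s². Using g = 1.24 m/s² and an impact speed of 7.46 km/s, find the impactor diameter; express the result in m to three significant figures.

d ≈ 466 m

Rearranging for d: d = [D / (1.66 · 7460^0.44 · 1.24^-0.23)]^(1/0.8).
D = 10900 m.
7460^0.44 = 50.58
1.24^-0.23 = 0.9517
Denominator = 1.66 × 50.58 × 0.9517 = 79.91
D / 79.91 = 10900 / 79.91 = 136.4
d = 136.4^(1/0.8) = 136.4^1.25 = 466.1 m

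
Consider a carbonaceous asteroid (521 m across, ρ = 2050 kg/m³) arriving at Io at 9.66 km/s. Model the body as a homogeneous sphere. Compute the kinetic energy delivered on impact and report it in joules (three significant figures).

E ≈ 7.08 × 10^18 J

v = 9660 m/s.
Mass m = (π/6) ρ d³ = (π/6) × 2050 × (521)³ = 1.518 × 10^11 kg
E = ½ m v² = 0.5 × 1.518 × 10^11 × (9660)² = 7.083 × 10^18 J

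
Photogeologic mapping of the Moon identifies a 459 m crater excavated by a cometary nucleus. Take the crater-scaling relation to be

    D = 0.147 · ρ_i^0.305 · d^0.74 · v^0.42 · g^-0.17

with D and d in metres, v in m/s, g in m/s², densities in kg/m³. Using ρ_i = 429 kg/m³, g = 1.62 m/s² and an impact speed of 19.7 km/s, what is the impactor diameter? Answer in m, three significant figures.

d ≈ 17.7 m

Rearranging for d: d = [D / (0.147 · 429^0.305 · 19700^0.42 · 1.62^-0.17)]^(1/0.74).
429^0.305 = 6.352
19700^0.42 = 63.63
1.62^-0.17 = 0.9213
Denominator = 0.147 × 6.352 × 63.63 × 0.9213 = 54.74
D / 54.74 = 459 / 54.74 = 8.385
d = 8.385^(1/0.74) = 8.385^1.3514 = 17.70 m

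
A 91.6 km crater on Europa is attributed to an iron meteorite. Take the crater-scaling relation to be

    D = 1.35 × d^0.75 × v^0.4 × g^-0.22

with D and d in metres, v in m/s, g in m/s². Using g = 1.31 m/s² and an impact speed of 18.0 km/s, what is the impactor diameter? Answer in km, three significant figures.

Rearranging for d: d = [D / (1.35 · 18000^0.4 · 1.31^-0.22)]^(1/0.75).
D = 91600 m.
18000^0.4 = 50.36
1.31^-0.22 = 0.9423
Denominator = 1.35 × 50.36 × 0.9423 = 64.06
D / 64.06 = 91600 / 64.06 = 1430
d = 1430^(1/0.75) = 1430^1.3333 = 16107 m

d ≈ 16.1 km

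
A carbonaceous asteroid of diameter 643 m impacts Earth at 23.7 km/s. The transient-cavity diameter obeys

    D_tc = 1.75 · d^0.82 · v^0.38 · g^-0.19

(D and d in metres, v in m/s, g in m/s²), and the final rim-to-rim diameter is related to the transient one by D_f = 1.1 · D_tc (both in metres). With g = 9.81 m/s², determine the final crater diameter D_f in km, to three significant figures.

v = 23700 m/s.
d^0.82 = 643^0.82 = 200.8
v^0.38 = 23700^0.38 = 45.96
g^-0.19 = 9.81^-0.19 = 0.6480
D_tc = 1.75 × 200.8 × 45.96 × 0.6480 = 10470 m
D_f = 1.1 × 10470 = 11517 m
     = 11.52 km

D_f ≈ 11.5 km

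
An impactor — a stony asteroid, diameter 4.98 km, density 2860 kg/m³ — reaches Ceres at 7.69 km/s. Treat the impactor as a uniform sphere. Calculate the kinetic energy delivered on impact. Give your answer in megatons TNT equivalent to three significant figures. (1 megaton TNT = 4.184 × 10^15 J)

E ≈ 1.31 × 10^6 Mt TNT

d = 4980 m; v = 7690 m/s.
Mass m = (π/6) ρ d³ = (π/6) × 2860 × (4980)³ = 1.849 × 10^14 kg
E = ½ m v² = 0.5 × 1.849 × 10^14 × (7690)² = 5.467 × 10^21 J
   = 5.467 × 10^21 / 4.184×10^15 = 1.307 × 10^6 Mt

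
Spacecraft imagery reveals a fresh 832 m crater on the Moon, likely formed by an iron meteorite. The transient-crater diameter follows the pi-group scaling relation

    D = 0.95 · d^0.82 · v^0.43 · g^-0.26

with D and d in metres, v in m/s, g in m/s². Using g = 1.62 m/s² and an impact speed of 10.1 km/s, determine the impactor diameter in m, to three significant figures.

d ≈ 35.9 m

Rearranging for d: d = [D / (0.95 · 10100^0.43 · 1.62^-0.26)]^(1/0.82).
10100^0.43 = 52.71
1.62^-0.26 = 0.8821
Denominator = 0.95 × 52.71 × 0.8821 = 44.17
D / 44.17 = 832 / 44.17 = 18.84
d = 18.84^(1/0.82) = 18.84^1.2195 = 35.89 m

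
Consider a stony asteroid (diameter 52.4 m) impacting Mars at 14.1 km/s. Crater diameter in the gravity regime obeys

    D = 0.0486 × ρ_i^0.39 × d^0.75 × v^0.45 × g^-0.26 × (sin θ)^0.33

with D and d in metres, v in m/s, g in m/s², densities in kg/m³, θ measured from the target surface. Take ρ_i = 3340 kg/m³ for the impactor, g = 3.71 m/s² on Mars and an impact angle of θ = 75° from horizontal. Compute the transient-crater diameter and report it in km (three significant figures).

In SI units: v = 14100 m/s.
ρ_i^0.39 = 3340^0.39 = 23.67
d^0.75 = 52.4^0.75 = 19.48
v^0.45 = 14100^0.45 = 73.65
g^-0.26 = 3.71^-0.26 = 0.7112
(sin 75°)^0.33 = 0.9659^0.33 = 0.9886
D = 0.0486 × 23.67 × 19.48 × 73.65 × 0.7112 × 0.9886 = 1160 m
   = 1.160 km

D ≈ 1.16 km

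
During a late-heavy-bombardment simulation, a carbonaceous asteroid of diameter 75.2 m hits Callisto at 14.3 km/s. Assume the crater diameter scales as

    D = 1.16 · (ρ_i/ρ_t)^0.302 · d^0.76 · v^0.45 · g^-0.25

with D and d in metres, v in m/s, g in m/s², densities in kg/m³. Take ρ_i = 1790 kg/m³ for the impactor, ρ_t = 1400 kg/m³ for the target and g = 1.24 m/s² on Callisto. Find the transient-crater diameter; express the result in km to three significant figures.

In SI units: v = 14300 m/s.
(ρ_i/ρ_t)^0.302 = (1790/1400)^0.302 = 1.077
d^0.76 = 75.2^0.76 = 26.66
v^0.45 = 14300^0.45 = 74.11
g^-0.25 = 1.24^-0.25 = 0.9476
D = 1.16 × 1.077 × 26.66 × 74.11 × 0.9476 = 2339 m
   = 2.339 km

D ≈ 2.34 km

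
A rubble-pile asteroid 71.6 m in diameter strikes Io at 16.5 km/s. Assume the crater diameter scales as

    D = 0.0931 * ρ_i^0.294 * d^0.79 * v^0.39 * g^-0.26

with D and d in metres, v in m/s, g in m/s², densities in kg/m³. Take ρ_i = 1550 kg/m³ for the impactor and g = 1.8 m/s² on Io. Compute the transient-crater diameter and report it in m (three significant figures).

In SI units: v = 16500 m/s.
ρ_i^0.294 = 1550^0.294 = 8.669
d^0.79 = 71.6^0.79 = 29.20
v^0.39 = 16500^0.39 = 44.14
g^-0.26 = 1.8^-0.26 = 0.8583
D = 0.0931 × 8.669 × 29.20 × 44.14 × 0.8583 = 892.8 m

D ≈ 893 m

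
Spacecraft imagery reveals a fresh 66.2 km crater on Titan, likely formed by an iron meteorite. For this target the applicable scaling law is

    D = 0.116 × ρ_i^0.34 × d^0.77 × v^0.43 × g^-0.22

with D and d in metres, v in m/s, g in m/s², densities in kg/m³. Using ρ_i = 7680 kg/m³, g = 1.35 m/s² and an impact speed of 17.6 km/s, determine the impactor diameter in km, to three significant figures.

d ≈ 2.67 km

Rearranging for d: d = [D / (0.116 · 7680^0.34 · 17600^0.43 · 1.35^-0.22)]^(1/0.77).
D = 66200 m.
7680^0.34 = 20.94
17600^0.43 = 66.92
1.35^-0.22 = 0.9361
Denominator = 0.116 × 20.94 × 66.92 × 0.9361 = 152.2
D / 152.2 = 66200 / 152.2 = 435.0
d = 435.0^(1/0.77) = 435.0^1.2987 = 2671 m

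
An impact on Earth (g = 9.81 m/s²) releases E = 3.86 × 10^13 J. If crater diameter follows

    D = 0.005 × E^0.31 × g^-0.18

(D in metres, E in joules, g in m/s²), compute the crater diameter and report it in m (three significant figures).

D ≈ 54.0 m

E^0.31 = (3.86 × 10^13)^0.31 = 1.629 × 10^4
g^-0.18 = 9.81^-0.18 = 0.6630
D = 0.005 × 1.629 × 10^4 × 0.6630 = 54.00 m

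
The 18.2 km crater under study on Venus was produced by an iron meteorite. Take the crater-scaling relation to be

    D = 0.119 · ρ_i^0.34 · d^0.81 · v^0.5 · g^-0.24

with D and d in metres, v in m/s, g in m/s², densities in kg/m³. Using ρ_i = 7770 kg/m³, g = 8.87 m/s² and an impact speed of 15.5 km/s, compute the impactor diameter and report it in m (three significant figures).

Rearranging for d: d = [D / (0.119 · 7770^0.34 · 15500^0.5 · 8.87^-0.24)]^(1/0.81).
D = 18200 m.
7770^0.34 = 21.03
15500^0.5 = 124.5
8.87^-0.24 = 0.5922
Denominator = 0.119 × 21.03 × 124.5 × 0.5922 = 184.5
D / 184.5 = 18200 / 184.5 = 98.64
d = 98.64^(1/0.81) = 98.64^1.2346 = 289.6 m

d ≈ 290 m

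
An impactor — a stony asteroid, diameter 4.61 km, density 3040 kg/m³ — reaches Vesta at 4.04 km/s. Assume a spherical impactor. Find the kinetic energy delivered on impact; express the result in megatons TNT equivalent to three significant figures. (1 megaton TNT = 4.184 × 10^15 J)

E ≈ 3.04 × 10^5 Mt TNT

d = 4610 m; v = 4040 m/s.
Mass m = (π/6) ρ d³ = (π/6) × 3040 × (4610)³ = 1.559 × 10^14 kg
E = ½ m v² = 0.5 × 1.559 × 10^14 × (4040)² = 1.272 × 10^21 J
   = 1.272 × 10^21 / 4.184×10^15 = 3.040 × 10^5 Mt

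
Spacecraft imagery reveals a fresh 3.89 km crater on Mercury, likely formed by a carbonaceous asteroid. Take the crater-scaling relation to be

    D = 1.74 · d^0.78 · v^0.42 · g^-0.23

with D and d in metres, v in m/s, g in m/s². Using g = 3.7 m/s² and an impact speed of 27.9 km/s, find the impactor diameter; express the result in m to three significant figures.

Rearranging for d: d = [D / (1.74 · 27900^0.42 · 3.7^-0.23)]^(1/0.78).
D = 3890 m.
27900^0.42 = 73.65
3.7^-0.23 = 0.7401
Denominator = 1.74 × 73.65 × 0.7401 = 94.84
D / 94.84 = 3890 / 94.84 = 41.02
d = 41.02^(1/0.78) = 41.02^1.2821 = 117.0 m

d ≈ 117 m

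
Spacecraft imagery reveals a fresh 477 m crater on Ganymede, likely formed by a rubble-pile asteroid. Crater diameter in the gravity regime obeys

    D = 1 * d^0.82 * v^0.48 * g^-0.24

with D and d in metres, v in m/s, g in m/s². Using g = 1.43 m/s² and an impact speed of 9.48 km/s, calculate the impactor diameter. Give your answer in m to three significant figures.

Rearranging for d: d = [D / (1 · 9480^0.48 · 1.43^-0.24)]^(1/0.82).
9480^0.48 = 81.07
1.43^-0.24 = 0.9177
Denominator = 1 × 81.07 × 0.9177 = 74.40
D / 74.40 = 477 / 74.40 = 6.411
d = 6.411^(1/0.82) = 6.411^1.2195 = 9.639 m

d ≈ 9.64 m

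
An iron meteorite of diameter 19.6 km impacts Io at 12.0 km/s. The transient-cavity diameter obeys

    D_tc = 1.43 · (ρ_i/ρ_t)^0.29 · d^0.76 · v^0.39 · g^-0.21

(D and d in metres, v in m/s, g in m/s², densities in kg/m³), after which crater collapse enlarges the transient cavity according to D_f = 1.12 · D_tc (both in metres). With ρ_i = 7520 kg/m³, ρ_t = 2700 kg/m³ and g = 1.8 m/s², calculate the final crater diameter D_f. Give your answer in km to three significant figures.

D_f ≈ 136 km

In SI: d = 19600 m, v = 12000 m/s.
(ρ_i/ρ_t)^0.29 = (7520/2700)^0.29 = 1.346
d^0.76 = 19600^0.76 = 1829
v^0.39 = 12000^0.39 = 38.98
g^-0.21 = 1.8^-0.21 = 0.8839
D_tc = 1.43 × 1.346 × 1829 × 38.98 × 0.8839 = 1.213 × 10^5 m
D_f = 1.12 × 1.213 × 10^5 = 1.359 × 10^5 m
     = 135.9 km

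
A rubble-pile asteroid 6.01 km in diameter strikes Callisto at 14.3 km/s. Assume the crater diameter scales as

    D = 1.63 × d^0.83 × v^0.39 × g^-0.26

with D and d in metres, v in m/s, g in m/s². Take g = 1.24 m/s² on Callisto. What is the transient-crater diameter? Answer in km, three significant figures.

In SI units: d = 6010 m, v = 14300 m/s.
d^0.83 = 6010^0.83 = 1369
v^0.39 = 14300^0.39 = 41.74
g^-0.26 = 1.24^-0.26 = 0.9456
D = 1.63 × 1369 × 41.74 × 0.9456 = 88075 m
   = 88.07 km

D ≈ 88.1 km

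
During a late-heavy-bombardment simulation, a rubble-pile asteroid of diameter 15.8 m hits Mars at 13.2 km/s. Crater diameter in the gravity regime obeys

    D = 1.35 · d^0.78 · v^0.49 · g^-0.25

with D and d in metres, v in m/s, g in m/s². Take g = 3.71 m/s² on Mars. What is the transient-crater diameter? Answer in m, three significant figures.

D ≈ 875 m

In SI units: v = 13200 m/s.
d^0.78 = 15.8^0.78 = 8.609
v^0.49 = 13200^0.49 = 104.5
g^-0.25 = 3.71^-0.25 = 0.7205
D = 1.35 × 8.609 × 104.5 × 0.7205 = 875.1 m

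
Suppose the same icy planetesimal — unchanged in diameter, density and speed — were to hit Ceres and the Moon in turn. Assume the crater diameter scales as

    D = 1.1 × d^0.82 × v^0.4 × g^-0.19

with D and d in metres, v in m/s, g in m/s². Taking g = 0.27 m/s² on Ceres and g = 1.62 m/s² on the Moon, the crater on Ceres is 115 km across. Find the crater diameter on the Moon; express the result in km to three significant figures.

D ≈ 81.8 km

All impactor-dependent factors cancel in the ratio, leaving D_Moon/D_Ceres = (g_Moon/g_Ceres)^-0.19.
(1.62/0.27)^-0.19 = 6.000^-0.19 = 0.7115
D_Moon = 0.7115 × 115 km = 81.8 km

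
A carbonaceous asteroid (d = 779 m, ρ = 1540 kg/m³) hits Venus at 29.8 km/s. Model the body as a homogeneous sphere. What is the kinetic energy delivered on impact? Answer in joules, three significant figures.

v = 29800 m/s.
Mass m = (π/6) ρ d³ = (π/6) × 1540 × (779)³ = 3.812 × 10^11 kg
E = ½ m v² = 0.5 × 3.812 × 10^11 × (29800)² = 1.693 × 10^20 J

E ≈ 1.69 × 10^20 J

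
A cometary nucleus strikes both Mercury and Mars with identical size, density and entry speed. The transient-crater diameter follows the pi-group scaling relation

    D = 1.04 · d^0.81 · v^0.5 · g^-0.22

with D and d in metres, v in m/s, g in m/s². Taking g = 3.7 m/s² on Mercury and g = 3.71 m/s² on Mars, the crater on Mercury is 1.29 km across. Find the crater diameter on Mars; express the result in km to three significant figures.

All impactor-dependent factors cancel in the ratio, leaving D_Mars/D_Mercury = (g_Mars/g_Mercury)^-0.22.
(3.71/3.7)^-0.22 = 1.003^-0.22 = 0.9993
D_Mars = 0.9993 × 1.29 km = 1.29 km

D ≈ 1.29 km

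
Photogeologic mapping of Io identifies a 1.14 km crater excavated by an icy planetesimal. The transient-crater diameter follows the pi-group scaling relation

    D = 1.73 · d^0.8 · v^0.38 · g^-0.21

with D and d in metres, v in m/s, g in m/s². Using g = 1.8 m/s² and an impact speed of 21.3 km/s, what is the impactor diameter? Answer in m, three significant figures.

Rearranging for d: d = [D / (1.73 · 21300^0.38 · 1.8^-0.21)]^(1/0.8).
D = 1140 m.
21300^0.38 = 44.14
1.8^-0.21 = 0.8839
Denominator = 1.73 × 44.14 × 0.8839 = 67.50
D / 67.50 = 1140 / 67.50 = 16.89
d = 16.89^(1/0.8) = 16.89^1.25 = 34.24 m

d ≈ 34.2 m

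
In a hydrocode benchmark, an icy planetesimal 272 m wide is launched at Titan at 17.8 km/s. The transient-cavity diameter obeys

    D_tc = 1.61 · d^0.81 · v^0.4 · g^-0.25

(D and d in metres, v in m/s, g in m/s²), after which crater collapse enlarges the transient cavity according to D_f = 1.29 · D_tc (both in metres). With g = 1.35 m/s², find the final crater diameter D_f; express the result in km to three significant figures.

D_f ≈ 9.06 km

v = 17800 m/s.
d^0.81 = 272^0.81 = 93.76
v^0.4 = 17800^0.4 = 50.14
g^-0.25 = 1.35^-0.25 = 0.9277
D_tc = 1.61 × 93.76 × 50.14 × 0.9277 = 7022 m
D_f = 1.29 × 7022 = 9058 m
     = 9.058 km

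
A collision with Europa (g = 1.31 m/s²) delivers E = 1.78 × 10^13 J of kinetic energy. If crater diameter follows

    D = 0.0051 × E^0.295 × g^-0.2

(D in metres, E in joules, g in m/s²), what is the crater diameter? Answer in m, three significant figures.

D ≈ 39.2 m

E^0.295 = (1.78 × 10^13)^0.295 = 8.107 × 10^3
g^-0.2 = 1.31^-0.2 = 0.9474
D = 0.0051 × 8.107 × 10^3 × 0.9474 = 39.17 m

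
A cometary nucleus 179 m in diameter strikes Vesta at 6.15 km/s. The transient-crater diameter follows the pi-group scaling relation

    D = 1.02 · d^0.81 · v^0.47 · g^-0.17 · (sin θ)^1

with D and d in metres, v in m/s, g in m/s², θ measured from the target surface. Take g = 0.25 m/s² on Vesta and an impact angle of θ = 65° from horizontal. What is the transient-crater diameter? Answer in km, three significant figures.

D ≈ 4.72 km

In SI units: v = 6150 m/s.
d^0.81 = 179^0.81 = 66.81
v^0.47 = 6150^0.47 = 60.36
g^-0.17 = 0.25^-0.17 = 1.266
(sin 65°)^1 = 0.9063^1 = 0.9063
D = 1.02 × 66.81 × 60.36 × 1.266 × 0.9063 = 4720 m
   = 4.720 km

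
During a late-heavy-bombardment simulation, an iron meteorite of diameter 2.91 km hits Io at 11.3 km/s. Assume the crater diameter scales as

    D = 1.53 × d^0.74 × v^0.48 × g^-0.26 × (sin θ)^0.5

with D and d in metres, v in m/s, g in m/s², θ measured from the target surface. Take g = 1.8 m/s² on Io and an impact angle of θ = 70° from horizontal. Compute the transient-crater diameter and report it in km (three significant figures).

D ≈ 41.1 km

In SI units: d = 2910 m, v = 11300 m/s.
d^0.74 = 2910^0.74 = 365.8
v^0.48 = 11300^0.48 = 88.20
g^-0.26 = 1.8^-0.26 = 0.8583
(sin 70°)^0.5 = 0.9397^0.5 = 0.9694
D = 1.53 × 365.8 × 88.20 × 0.8583 × 0.9694 = 41072 m
   = 41.07 km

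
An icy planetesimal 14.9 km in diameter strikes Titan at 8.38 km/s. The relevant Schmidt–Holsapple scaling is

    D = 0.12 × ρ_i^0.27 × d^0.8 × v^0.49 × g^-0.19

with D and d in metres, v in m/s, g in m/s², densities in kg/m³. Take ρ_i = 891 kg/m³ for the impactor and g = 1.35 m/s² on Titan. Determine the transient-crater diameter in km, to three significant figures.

In SI units: d = 14900 m, v = 8380 m/s.
ρ_i^0.27 = 891^0.27 = 6.258
d^0.8 = 14900^0.8 = 2180
v^0.49 = 8380^0.49 = 83.64
g^-0.19 = 1.35^-0.19 = 0.9446
D = 0.12 × 6.258 × 2180 × 83.64 × 0.9446 = 1.293 × 10^5 m
   = 129.3 km

D ≈ 129 km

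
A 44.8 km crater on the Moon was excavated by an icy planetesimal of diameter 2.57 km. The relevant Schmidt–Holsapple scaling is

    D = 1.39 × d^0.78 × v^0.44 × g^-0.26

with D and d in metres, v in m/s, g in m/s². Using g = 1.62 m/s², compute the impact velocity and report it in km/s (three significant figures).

Rearranging for v: v = [D / (1.39 · 2570^0.78 · 1.62^-0.26)]^(1/0.44).
D = 44800 m.
2570^0.78 = 456.8
1.62^-0.26 = 0.8821
Denominator = 1.39 × 456.8 × 0.8821 = 560.1
D / 560.1 = 44800 / 560.1 = 79.99
v = 79.99^(1/0.44) = 79.99^2.2727 = 21136 m/s

v ≈ 21.1 km/s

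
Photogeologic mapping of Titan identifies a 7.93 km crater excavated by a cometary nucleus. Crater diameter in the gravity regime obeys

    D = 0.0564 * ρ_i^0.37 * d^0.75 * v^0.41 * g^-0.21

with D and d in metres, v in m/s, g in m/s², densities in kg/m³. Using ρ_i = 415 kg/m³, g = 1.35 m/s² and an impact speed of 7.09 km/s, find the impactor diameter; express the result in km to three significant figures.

d ≈ 3.19 km

Rearranging for d: d = [D / (0.0564 · 415^0.37 · 7090^0.41 · 1.35^-0.21)]^(1/0.75).
D = 7930 m.
415^0.37 = 9.304
7090^0.41 = 37.91
1.35^-0.21 = 0.9389
Denominator = 0.0564 × 9.304 × 37.91 × 0.9389 = 18.68
D / 18.68 = 7930 / 18.68 = 424.5
d = 424.5^(1/0.75) = 424.5^1.3333 = 3190 m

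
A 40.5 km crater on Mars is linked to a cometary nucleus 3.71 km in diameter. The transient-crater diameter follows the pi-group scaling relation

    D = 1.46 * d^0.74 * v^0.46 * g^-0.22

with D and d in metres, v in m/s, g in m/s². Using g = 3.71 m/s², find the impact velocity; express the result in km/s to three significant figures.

Rearranging for v: v = [D / (1.46 · 3710^0.74 · 3.71^-0.22)]^(1/0.46).
D = 40500 m.
3710^0.74 = 437.9
3.71^-0.22 = 0.7494
Denominator = 1.46 × 437.9 × 0.7494 = 479.1
D / 479.1 = 40500 / 479.1 = 84.53
v = 84.53^(1/0.46) = 84.53^2.1739 = 15457 m/s

v ≈ 15.5 km/s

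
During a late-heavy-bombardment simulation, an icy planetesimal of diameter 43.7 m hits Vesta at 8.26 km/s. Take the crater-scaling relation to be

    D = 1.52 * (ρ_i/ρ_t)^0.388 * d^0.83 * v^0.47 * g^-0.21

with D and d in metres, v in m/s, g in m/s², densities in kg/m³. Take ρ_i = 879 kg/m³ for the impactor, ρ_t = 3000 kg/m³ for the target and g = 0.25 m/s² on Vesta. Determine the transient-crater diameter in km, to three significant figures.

In SI units: v = 8260 m/s.
(ρ_i/ρ_t)^0.388 = (879/3000)^0.388 = 0.6211
d^0.83 = 43.7^0.83 = 22.99
v^0.47 = 8260^0.47 = 69.34
g^-0.21 = 0.25^-0.21 = 1.338
D = 1.52 × 0.6211 × 22.99 × 69.34 × 1.338 = 2014 m
   = 2.014 km

D ≈ 2.01 km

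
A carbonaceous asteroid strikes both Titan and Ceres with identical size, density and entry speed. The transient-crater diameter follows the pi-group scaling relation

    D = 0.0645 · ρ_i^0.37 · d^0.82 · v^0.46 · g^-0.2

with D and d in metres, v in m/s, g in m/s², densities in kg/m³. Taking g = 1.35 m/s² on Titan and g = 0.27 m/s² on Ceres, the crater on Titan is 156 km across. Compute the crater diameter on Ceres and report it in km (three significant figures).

D ≈ 215 km

All impactor-dependent factors cancel in the ratio, leaving D_Ceres/D_Titan = (g_Ceres/g_Titan)^-0.2.
(0.27/1.35)^-0.2 = 0.2000^-0.2 = 1.380
D_Ceres = 1.380 × 156 km = 215 km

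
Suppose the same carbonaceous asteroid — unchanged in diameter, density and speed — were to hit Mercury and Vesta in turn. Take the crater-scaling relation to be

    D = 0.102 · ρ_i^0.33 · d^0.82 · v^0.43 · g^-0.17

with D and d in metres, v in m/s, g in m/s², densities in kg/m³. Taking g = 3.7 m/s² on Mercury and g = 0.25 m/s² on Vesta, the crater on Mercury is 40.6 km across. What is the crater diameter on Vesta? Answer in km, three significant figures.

All impactor-dependent factors cancel in the ratio, leaving D_Vesta/D_Mercury = (g_Vesta/g_Mercury)^-0.17.
(0.25/3.7)^-0.17 = 0.06757^-0.17 = 1.581
D_Vesta = 1.581 × 40.6 km = 64.2 km

D ≈ 64.2 km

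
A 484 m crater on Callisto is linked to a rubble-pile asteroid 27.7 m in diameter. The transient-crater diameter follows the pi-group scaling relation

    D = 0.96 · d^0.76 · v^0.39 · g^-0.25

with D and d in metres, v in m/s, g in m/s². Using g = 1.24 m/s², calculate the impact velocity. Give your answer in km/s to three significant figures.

Rearranging for v: v = [D / (0.96 · 27.7^0.76 · 1.24^-0.25)]^(1/0.39).
27.7^0.76 = 12.48
1.24^-0.25 = 0.9476
Denominator = 0.96 × 12.48 × 0.9476 = 11.35
D / 11.35 = 484 / 11.35 = 42.64
v = 42.64^(1/0.39) = 42.64^2.5641 = 15101 m/s

v ≈ 15.1 km/s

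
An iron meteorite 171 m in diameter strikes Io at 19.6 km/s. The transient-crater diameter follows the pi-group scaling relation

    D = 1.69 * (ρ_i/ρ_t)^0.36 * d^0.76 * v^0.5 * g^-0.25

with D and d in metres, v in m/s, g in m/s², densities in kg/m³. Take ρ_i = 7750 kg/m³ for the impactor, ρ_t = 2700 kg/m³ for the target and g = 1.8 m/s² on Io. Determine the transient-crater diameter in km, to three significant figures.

D ≈ 14.9 km

In SI units: v = 19600 m/s.
(ρ_i/ρ_t)^0.36 = (7750/2700)^0.36 = 1.462
d^0.76 = 171^0.76 = 49.78
v^0.5 = 19600^0.5 = 140.0
g^-0.25 = 1.8^-0.25 = 0.8633
D = 1.69 × 1.462 × 49.78 × 140.0 × 0.8633 = 14865 m
   = 14.87 km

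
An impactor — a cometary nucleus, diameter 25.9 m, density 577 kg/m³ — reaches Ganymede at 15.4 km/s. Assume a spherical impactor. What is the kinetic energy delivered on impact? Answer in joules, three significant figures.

v = 15400 m/s.
Mass m = (π/6) ρ d³ = (π/6) × 577 × (25.9)³ = 5.249 × 10^6 kg
E = ½ m v² = 0.5 × 5.249 × 10^6 × (15400)² = 6.224 × 10^14 J

E ≈ 6.22 × 10^14 J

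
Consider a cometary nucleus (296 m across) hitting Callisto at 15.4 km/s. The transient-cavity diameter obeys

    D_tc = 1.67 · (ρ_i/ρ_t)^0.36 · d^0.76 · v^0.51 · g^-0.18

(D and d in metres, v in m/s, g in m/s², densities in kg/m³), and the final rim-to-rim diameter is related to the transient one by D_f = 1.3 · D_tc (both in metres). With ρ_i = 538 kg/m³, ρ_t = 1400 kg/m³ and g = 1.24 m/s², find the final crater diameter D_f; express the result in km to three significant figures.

D_f ≈ 15.3 km

v = 15400 m/s.
(ρ_i/ρ_t)^0.36 = (538/1400)^0.36 = 0.7087
d^0.76 = 296^0.76 = 75.54
v^0.51 = 15400^0.51 = 136.7
g^-0.18 = 1.24^-0.18 = 0.9620
D_tc = 1.67 × 0.7087 × 75.54 × 136.7 × 0.9620 = 11760 m
D_f = 1.3 × 11760 = 15288 m
     = 15.29 km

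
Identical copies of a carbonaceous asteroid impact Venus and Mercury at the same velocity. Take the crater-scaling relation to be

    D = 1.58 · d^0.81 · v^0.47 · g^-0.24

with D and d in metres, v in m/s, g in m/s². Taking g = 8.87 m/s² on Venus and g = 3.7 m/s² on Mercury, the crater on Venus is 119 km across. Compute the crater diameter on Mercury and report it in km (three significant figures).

D ≈ 147 km

All impactor-dependent factors cancel in the ratio, leaving D_Mercury/D_Venus = (g_Mercury/g_Venus)^-0.24.
(3.7/8.87)^-0.24 = 0.4171^-0.24 = 1.234
D_Mercury = 1.234 × 119 km = 147 km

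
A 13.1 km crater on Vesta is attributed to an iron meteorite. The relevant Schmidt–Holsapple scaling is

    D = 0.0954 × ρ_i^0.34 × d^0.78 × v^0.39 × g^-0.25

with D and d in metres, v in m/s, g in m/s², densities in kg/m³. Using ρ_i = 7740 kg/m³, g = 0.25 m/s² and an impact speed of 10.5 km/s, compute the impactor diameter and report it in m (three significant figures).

d ≈ 488 m

Rearranging for d: d = [D / (0.0954 · 7740^0.34 · 10500^0.39 · 0.25^-0.25)]^(1/0.78).
D = 13100 m.
7740^0.34 = 21.00
10500^0.39 = 37.01
0.25^-0.25 = 1.414
Denominator = 0.0954 × 21.00 × 37.01 × 1.414 = 104.8
D / 104.8 = 13100 / 104.8 = 125.0
d = 125.0^(1/0.78) = 125.0^1.2821 = 488.0 m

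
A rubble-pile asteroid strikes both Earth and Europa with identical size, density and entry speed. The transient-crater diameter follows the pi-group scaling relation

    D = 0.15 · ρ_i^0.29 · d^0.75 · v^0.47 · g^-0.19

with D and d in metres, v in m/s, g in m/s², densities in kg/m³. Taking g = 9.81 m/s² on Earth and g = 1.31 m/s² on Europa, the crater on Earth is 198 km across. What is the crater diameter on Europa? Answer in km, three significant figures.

All impactor-dependent factors cancel in the ratio, leaving D_Europa/D_Earth = (g_Europa/g_Earth)^-0.19.
(1.31/9.81)^-0.19 = 0.1335^-0.19 = 1.466
D_Europa = 1.466 × 198 km = 290 km

D ≈ 290 km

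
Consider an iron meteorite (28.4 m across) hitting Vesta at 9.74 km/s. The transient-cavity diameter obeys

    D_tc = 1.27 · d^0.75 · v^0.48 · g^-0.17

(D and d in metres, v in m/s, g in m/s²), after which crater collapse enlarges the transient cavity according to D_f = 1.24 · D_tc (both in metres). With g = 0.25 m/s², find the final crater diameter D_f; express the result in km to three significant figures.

v = 9740 m/s.
d^0.75 = 28.4^0.75 = 12.30
v^0.48 = 9740^0.48 = 82.13
g^-0.17 = 0.25^-0.17 = 1.266
D_tc = 1.27 × 12.30 × 82.13 × 1.266 = 1624 m
D_f = 1.24 × 1624 = 2014 m
     = 2.014 km

D_f ≈ 2.01 km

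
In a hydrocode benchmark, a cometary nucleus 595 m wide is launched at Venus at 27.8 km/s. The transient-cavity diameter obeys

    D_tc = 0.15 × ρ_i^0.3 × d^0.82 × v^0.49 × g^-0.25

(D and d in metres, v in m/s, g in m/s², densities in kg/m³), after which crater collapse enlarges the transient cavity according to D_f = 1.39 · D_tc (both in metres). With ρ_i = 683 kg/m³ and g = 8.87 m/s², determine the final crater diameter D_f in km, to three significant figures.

D_f ≈ 24.3 km

v = 27800 m/s.
ρ_i^0.3 = 683^0.3 = 7.085
d^0.82 = 595^0.82 = 188.4
v^0.49 = 27800^0.49 = 150.5
g^-0.25 = 8.87^-0.25 = 0.5795
D_tc = 0.15 × 7.085 × 188.4 × 150.5 × 0.5795 = 17460 m
D_f = 1.39 × 17460 = 24269 m
     = 24.27 km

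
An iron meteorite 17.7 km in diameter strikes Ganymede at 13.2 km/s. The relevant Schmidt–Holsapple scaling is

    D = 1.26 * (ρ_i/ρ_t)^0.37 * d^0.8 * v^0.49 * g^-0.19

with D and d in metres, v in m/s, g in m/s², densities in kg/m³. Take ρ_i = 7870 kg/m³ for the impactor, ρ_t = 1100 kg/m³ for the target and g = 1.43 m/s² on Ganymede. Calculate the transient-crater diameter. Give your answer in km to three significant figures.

D ≈ 638 km

In SI units: d = 17700 m, v = 13200 m/s.
(ρ_i/ρ_t)^0.37 = (7870/1100)^0.37 = 2.071
d^0.8 = 17700^0.8 = 2503
v^0.49 = 13200^0.49 = 104.5
g^-0.19 = 1.43^-0.19 = 0.9343
D = 1.26 × 2.071 × 2503 × 104.5 × 0.9343 = 6.377 × 10^5 m
   = 637.7 km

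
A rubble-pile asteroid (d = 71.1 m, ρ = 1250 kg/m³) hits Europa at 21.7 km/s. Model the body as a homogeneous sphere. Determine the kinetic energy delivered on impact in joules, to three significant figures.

E ≈ 5.54 × 10^16 J

v = 21700 m/s.
Mass m = (π/6) ρ d³ = (π/6) × 1250 × (71.1)³ = 2.352 × 10^8 kg
E = ½ m v² = 0.5 × 2.352 × 10^8 × (21700)² = 5.538 × 10^16 J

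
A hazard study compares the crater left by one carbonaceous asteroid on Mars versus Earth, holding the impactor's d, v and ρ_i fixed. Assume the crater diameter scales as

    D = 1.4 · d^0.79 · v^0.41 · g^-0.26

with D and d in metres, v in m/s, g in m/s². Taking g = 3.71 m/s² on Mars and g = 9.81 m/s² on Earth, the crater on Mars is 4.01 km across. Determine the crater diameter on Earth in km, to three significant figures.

All impactor-dependent factors cancel in the ratio, leaving D_Earth/D_Mars = (g_Earth/g_Mars)^-0.26.
(9.81/3.71)^-0.26 = 2.644^-0.26 = 0.7766
D_Earth = 0.7766 × 4.01 km = 3.11 km

D ≈ 3.11 km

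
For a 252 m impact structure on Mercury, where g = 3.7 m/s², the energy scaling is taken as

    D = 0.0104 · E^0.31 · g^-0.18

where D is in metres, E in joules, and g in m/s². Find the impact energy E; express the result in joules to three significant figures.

Rearranging: E = [D / (0.0104 · g^-0.18)]^(1/0.31).
g^-0.18 = 3.7^-0.18 = 0.7902
D / (0.0104 × 0.7902) = 252 / (8.218 × 10^-3) = 3.066 × 10^4
E = (3.066 × 10^4)^3.2258 = 2.970 × 10^14 J

E ≈ 2.97 × 10^14 J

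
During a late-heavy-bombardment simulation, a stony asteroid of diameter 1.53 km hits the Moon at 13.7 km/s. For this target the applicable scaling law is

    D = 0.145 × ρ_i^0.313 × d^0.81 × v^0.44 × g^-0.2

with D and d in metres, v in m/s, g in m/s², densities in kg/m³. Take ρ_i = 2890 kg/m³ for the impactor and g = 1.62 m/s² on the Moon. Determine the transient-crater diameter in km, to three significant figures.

D ≈ 40.0 km

In SI units: d = 1530 m, v = 13700 m/s.
ρ_i^0.313 = 2890^0.313 = 12.11
d^0.81 = 1530^0.81 = 379.8
v^0.44 = 13700^0.44 = 66.09
g^-0.2 = 1.62^-0.2 = 0.9080
D = 0.145 × 12.11 × 379.8 × 66.09 × 0.9080 = 40021 m
   = 40.02 km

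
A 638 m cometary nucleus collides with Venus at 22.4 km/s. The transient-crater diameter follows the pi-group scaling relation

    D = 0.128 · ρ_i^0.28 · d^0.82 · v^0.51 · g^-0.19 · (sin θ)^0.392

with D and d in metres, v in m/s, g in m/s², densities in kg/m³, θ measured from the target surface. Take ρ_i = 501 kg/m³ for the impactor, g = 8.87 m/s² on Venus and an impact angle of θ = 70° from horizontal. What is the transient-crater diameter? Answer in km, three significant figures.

In SI units: v = 22400 m/s.
ρ_i^0.28 = 501^0.28 = 5.701
d^0.82 = 638^0.82 = 199.5
v^0.51 = 22400^0.51 = 165.4
g^-0.19 = 8.87^-0.19 = 0.6605
(sin 70°)^0.392 = 0.9397^0.392 = 0.9759
D = 0.128 × 5.701 × 199.5 × 165.4 × 0.6605 × 0.9759 = 15521 m
   = 15.52 km

D ≈ 15.5 km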